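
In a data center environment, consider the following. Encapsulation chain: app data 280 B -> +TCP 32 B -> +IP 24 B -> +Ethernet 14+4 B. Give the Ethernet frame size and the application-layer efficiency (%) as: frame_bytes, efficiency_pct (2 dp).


TCP segment = 280 + 32 = 312 B
IP packet = 312 + 24 = 336 B
Ethernet frame = 336 + 14 + 4 = 354 B
Efficiency = app / frame = 280 / 354 = 0.790960 = 79.0960% -> 79.10% (2 dp)

354, 79.10


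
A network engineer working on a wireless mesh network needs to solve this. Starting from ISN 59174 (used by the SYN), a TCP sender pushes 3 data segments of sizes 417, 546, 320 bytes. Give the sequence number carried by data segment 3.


The SYN occupies sequence number ISN = 59174, so the first data byte is ISN + 1 = 59175.
SEQ of data segment i = (ISN + 1) + sum of payload sizes of segments 1..i-1.
Segment 1: SEQ = 59175, payload = 417 bytes
Segment 2: SEQ = 59592, payload = 546 bytes
Segment 3: SEQ = 60138, payload = 320 bytes
SEQ of segment 3 = 59175 + 417 + 546 = 60138

60138


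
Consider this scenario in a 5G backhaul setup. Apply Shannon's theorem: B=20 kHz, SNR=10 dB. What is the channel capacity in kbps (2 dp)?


Given: B = 20 kHz, SNR = 10 dB
SNR linear = 10^(10/10) = 10
1 + SNR = 11
log2(11) = 3.4594316186
C = 20 * 1000 * 3.4594316186 = 69188.6324 bps
C = 69.188632 kbps -> 69.19 kbps (2 dp)

69.19


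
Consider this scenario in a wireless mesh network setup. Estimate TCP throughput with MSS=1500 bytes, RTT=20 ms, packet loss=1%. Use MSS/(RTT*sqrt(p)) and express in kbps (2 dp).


Given: MSS = 1500 bytes, RTT = 20 ms, loss = 1%
RTT in seconds = 20 / 1000 = 0.02
Loss rate = 1% = 0.01
sqrt(loss) = sqrt(0.01) = 0.1
Throughput (bytes/s) = 1500 / (0.02 * 0.1) = 750000.0000
Throughput (kbps) = 750000.0000 * 8 / 1000 = 6000.000000 -> 6000.00 kbps (2 dp)

6000.00


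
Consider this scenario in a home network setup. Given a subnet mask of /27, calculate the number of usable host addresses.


Given: subnet mask /27
Host bits = 32 - 27 = 5
Total addresses = 2^5 = 32
Usable hosts = 32 - 2 (network + broadcast) = 30

30


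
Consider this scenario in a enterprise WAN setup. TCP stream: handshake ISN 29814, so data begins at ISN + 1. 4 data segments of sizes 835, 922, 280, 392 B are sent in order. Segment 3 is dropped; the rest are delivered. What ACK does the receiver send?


SYN uses sequence number 29814; first data byte = ISN + 1 = 29815.
Segment 1: SEQ = 29815, len = 835 B, covers [29815, 30649]
Segment 2: SEQ = 30650, len = 922 B, covers [30650, 31571]
Segment 3: SEQ = 31572, len = 280 B, covers [31572, 31851] [LOST]
Segment 4: SEQ = 31852, len = 392 B, covers [31852, 32243]
In-order data received: bytes [29815, 31571] (segments 1..2).
Segment 3 missing -> gap begins at byte 31572; later segments buffered out of order.
Cumulative ACK = next expected in-order byte = 29815 + 835 + 922 = 31572

31572


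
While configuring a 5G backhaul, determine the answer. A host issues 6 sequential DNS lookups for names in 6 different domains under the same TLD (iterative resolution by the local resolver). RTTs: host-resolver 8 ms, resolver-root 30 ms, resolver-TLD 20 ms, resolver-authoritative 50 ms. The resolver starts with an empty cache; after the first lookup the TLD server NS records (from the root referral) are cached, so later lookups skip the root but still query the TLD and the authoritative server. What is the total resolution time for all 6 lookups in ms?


Lookup 1 (cold cache): local + root + TLD + auth = 8 + 30 + 20 + 50 = 108 ms
Lookups 2..6 (TLD NS cached -> skip root; new domain -> still ask TLD and auth): local + TLD + auth = 8 + 20 + 50 = 78 ms each
Remaining 5 lookups: 5 * 78 = 390 ms
Total = 108 + 390 = 498 ms

498


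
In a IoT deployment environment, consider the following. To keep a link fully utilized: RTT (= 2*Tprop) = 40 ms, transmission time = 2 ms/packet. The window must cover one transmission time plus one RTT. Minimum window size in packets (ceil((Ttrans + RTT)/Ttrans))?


Given: Ttrans = 2 ms, RTT = 40 ms (= 2 * Tprop, Tprop = 20 ms)
Time until first ACK returns = Ttrans + RTT = 2 + 40 = 42 ms
Need W * Ttrans >= Ttrans + RTT  ->  W >= (Ttrans + RTT) / Ttrans
(Ttrans + RTT) / Ttrans = 42 / 2 = 21
W_min = ceil(21) = 21

21


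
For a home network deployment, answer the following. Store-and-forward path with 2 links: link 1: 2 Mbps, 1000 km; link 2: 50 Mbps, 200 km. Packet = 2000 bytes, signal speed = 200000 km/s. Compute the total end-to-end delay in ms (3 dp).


Packet = 2000 bytes = 16000 bits. Store-and-forward: sum (t_trans + t_prop) per link.
Link 1: t_trans = 16000/(2*10^6) s = 8.0000 ms; t_prop = 1000/200000 s = 5.0000 ms; subtotal = 13.0000 ms
Link 2: t_trans = 16000/(50*10^6) s = 0.3200 ms; t_prop = 200/200000 s = 1.0000 ms; subtotal = 1.3200 ms
End-to-end = 13.0000 + 1.3200 = 14.3200 ms -> 14.320 ms (3 dp)

14.320


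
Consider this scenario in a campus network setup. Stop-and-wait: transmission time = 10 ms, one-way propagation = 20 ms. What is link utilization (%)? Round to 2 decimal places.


Given: Ttrans = 10 ms, Tprop = 20 ms
RTT = 2 * Tprop = 2 * 20 = 40 ms
U = Ttrans / (Ttrans + RTT)
U = 10 / (10 + 40)
U = 10 / 50 = 0.2
U% = 20.00%

20.00


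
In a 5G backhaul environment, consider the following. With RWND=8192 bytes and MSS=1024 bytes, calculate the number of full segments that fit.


Given: RWND = 8192 bytes, MSS = 1024 bytes
Full segments = floor(RWND / MSS)
Full segments = floor(8192 / 1024)
Full segments = floor(8.0) = 8

8


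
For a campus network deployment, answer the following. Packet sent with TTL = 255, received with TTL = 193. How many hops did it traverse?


Given: initial TTL = 255, received TTL = 193
Hops = initial TTL - received TTL
Hops = 255 - 193 = 62

62


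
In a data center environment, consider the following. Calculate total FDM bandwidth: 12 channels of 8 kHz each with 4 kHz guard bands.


Given: 12 channels, 8 kHz each, guard = 4 kHz
Channel bandwidth = 12 * 8 = 96 kHz
Guard bands = 11 gaps * 4 kHz = 44 kHz
Total = 96 + 44 = 140 kHz

140


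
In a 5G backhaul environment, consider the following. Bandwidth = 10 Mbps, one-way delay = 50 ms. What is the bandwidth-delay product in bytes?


Given: bandwidth = 10 Mbps, delay = 50 ms
BDP in bits = 10 * 10^6 * 50 / 1000
BDP in bits = 500000
BDP in bytes = 500000 / 8 = 62500

62500


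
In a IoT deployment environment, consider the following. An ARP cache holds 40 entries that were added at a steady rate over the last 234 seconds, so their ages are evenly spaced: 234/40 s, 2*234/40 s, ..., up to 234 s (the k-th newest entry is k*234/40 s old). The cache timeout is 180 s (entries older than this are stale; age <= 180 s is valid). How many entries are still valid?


Ages are k * 234/40 s for k = 1..40 (spacing = 5.8500 s).
Entry k is valid iff k * 234/40 <= 180 iff k <= 40 * 180 / 234 = 30.7692
n_valid = floor(30.7692) = 30
(n_stale = 40 - 30 = 10)

30


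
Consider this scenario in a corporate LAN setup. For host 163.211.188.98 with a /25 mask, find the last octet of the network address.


Given: IP = 163.211.188.98, prefix = /25
Subnet mask = 255.255.255.128
Last octet of IP: 98
Last octet of mask: 128
Network last octet = 98 AND 128 = 0

0


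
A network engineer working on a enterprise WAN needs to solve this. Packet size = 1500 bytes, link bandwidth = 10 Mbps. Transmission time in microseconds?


Given: packet = 1500 bytes, bandwidth = 10 Mbps
Packet in bits = 1500 * 8 = 12000 bits
Bandwidth = 10 * 10^6 = 10000000 bps
Time = 12000 / 10000000 seconds
Time in us = 12000 * 10^6 / 10000000 = 1200

1200


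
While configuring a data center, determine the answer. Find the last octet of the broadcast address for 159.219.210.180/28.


Given: IP = 159.219.210.180, prefix = /28
Host bits = 32 - 28 = 4
Network last octet = 180 AND mask = 176
Host part size = 2^4 - 1 = 15
Broadcast last octet = 176 OR 15 = 191

191


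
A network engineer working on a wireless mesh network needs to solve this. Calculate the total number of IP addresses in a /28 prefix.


Given: CIDR prefix /28
Host bits = 32 - 28 = 4
Total addresses = 2^4 = 16

16


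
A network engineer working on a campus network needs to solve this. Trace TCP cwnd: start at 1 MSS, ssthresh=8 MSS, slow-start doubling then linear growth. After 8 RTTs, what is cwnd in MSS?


RTT 0: cwnd = 1 MSS (initial)
RTT 1: cwnd = 2 MSS (slow start, doubled)
RTT 2: cwnd = 4 MSS (slow start, doubled)
RTT 3: cwnd = 8 MSS (slow start, doubled)
RTT 4: cwnd = 9 MSS (congestion avoidance, +1)
RTT 5: cwnd = 10 MSS (congestion avoidance, +1)
RTT 6: cwnd = 11 MSS (congestion avoidance, +1)
RTT 7: cwnd = 12 MSS (congestion avoidance, +1)
RTT 8: cwnd = 13 MSS (congestion avoidance, +1)

13


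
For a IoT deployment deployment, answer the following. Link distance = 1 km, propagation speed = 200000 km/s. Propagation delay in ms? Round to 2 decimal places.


Given: distance = 1 km, speed = 200000 km/s
Delay = distance / speed = 1 / 200000 seconds
Delay in ms = 1 * 1000 / 200000
Delay = 0.0050 ms
Rounded to 2 dp = 0.01 ms

0.01


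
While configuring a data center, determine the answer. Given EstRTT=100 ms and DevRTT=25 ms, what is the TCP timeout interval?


Given: EstRTT = 100 ms, DevRTT = 25 ms
Timeout = EstRTT + 4 * DevRTT
4 * DevRTT = 4 * 25 = 100
Timeout = 100 + 100 = 200 ms

200


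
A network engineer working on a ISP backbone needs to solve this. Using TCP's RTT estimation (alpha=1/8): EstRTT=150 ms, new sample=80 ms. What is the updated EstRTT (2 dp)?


Given: EstRTT = 150 ms, SampleRTT = 80 ms, alpha = 1/8
New EstRTT = (1 - alpha) * EstRTT + alpha * SampleRTT
(7/8) * 150 = 131.25
(1/8) * 80 = 10
New EstRTT = 131.25 + 10 = 141.25 ms -> 141.25 ms (2 dp)

141.25


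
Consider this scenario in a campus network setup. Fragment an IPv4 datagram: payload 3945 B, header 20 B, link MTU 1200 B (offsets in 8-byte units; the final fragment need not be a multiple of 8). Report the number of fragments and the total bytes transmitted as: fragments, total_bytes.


Max data per non-final fragment = floor((MTU - header)/8)*8 = floor((1200 - 20)/8)*8 = floor(1180/8)*8 = 1176 B
Final fragment needs no 8-byte alignment: it can carry up to MTU - header = 1180 B
Non-final fragments needed = ceil((payload - 1180) / 1176) = ceil(2765/1176) = ceil(2.3512) = 3
Number of fragments = 3 + 1 = 4
Fragment sizes (data): 3 * 1176 B + 417 B (last, 417 <= 1180 OK)
Total bytes sent = payload + n_frags * header = 3945 + 4*20 = 3945 + 80 = 4025 B

4, 4025


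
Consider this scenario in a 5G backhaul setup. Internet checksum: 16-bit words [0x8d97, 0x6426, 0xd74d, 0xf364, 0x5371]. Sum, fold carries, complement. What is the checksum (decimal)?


Given words: [0x8d97, 0x6426, 0xd74d, 0xf364, 0x5371]
Step 1: Sum all words
Raw sum = 36247 + 25638 + 55117 + 62308 + 21361 = 200671
Step 2: Fold carry: (4063 + 3) = 4066
One's complement = ~4066 & 0xFFFF = 61469

61469


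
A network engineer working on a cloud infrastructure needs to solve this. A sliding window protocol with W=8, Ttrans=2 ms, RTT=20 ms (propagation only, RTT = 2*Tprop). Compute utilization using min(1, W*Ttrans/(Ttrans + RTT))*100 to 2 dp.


Given: W = 8, Ttrans = 2 ms, RTT = 20 ms (= 2 * Tprop, Tprop = 10 ms)
Cycle time = Ttrans + RTT = 2 + 20 = 22 ms (first packet sent until its ACK returns)
W * Ttrans = 8 * 2 = 16 ms of sending per cycle
W * Ttrans / (Ttrans + RTT) = 16 / 22 = 0.727273
U = min(1, 0.727273) = 0.727273
U% = 72.73%

72.73


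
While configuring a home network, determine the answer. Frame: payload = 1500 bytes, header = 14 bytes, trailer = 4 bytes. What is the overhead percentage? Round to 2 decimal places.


Given: payload = 1500 B, header = 14 B, trailer = 4 B
Overhead bytes = header + trailer = 14 + 4 = 18
Total frame = payload + overhead = 1500 + 18 = 1518
Overhead % = 18 / 1518 * 100 = 1.1858% -> 1.19% (2 dp)

1.19


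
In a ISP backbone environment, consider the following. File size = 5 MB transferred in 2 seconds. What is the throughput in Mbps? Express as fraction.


Given: file = 5 MB, time = 2 s
File in Mb = 5 * 8 = 40 Mb
Throughput = 40 / 2 Mbps
Throughput = 20 Mbps

20


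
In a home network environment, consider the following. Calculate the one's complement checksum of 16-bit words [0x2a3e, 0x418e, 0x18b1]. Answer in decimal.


Given words: [0x2a3e, 0x418e, 0x18b1]
Step 1: Sum all words
Raw sum = 10814 + 16782 + 6321 = 33917
One's complement = ~33917 & 0xFFFF = 31618

31618


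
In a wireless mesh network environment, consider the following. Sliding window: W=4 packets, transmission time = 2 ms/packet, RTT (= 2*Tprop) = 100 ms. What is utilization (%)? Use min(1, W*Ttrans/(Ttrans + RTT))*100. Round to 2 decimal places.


Given: W = 4, Ttrans = 2 ms, RTT = 100 ms (= 2 * Tprop, Tprop = 50 ms)
Cycle time = Ttrans + RTT = 2 + 100 = 102 ms (first packet sent until its ACK returns)
W * Ttrans = 4 * 2 = 8 ms of sending per cycle
W * Ttrans / (Ttrans + RTT) = 8 / 102 = 0.078431
U = min(1, 0.078431) = 0.078431
U% = 7.84%

7.84


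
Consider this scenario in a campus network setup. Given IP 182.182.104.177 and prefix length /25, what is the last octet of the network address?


Given: IP = 182.182.104.177, prefix = /25
Subnet mask = 255.255.255.128
Last octet of IP: 177
Last octet of mask: 128
Network last octet = 177 AND 128 = 128

128


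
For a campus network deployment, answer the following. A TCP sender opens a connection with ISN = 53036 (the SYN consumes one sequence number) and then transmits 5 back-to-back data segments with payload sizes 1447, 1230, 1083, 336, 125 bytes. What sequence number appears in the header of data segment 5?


The SYN occupies sequence number ISN = 53036, so the first data byte is ISN + 1 = 53037.
SEQ of data segment i = (ISN + 1) + sum of payload sizes of segments 1..i-1.
Segment 1: SEQ = 53037, payload = 1447 bytes
Segment 2: SEQ = 54484, payload = 1230 bytes
Segment 3: SEQ = 55714, payload = 1083 bytes
Segment 4: SEQ = 56797, payload = 336 bytes
Segment 5: SEQ = 57133, payload = 125 bytes
SEQ of segment 5 = 53037 + 1447 + 1230 + 1083 + 336 = 57133

57133


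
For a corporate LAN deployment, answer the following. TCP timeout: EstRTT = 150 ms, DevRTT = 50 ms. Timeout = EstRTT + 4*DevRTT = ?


Given: EstRTT = 150 ms, DevRTT = 50 ms
Timeout = EstRTT + 4 * DevRTT
4 * DevRTT = 4 * 50 = 200
Timeout = 150 + 200 = 350 ms

350


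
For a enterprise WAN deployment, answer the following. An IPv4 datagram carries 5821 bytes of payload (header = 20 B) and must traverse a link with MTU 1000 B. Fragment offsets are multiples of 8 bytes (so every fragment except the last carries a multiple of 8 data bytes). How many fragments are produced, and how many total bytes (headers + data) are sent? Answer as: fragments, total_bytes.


Max data per non-final fragment = floor((MTU - header)/8)*8 = floor((1000 - 20)/8)*8 = floor(980/8)*8 = 976 B
Final fragment needs no 8-byte alignment: it can carry up to MTU - header = 980 B
Non-final fragments needed = ceil((payload - 980) / 976) = ceil(4841/976) = ceil(4.9600) = 5
Number of fragments = 5 + 1 = 6
Fragment sizes (data): 5 * 976 B + 941 B (last, 941 <= 980 OK)
Total bytes sent = payload + n_frags * header = 5821 + 6*20 = 5821 + 120 = 5941 B

6, 5941


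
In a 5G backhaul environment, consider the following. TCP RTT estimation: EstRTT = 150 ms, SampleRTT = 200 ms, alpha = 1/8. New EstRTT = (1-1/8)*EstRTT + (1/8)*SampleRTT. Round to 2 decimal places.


Given: EstRTT = 150 ms, SampleRTT = 200 ms, alpha = 1/8
New EstRTT = (1 - alpha) * EstRTT + alpha * SampleRTT
(7/8) * 150 = 131.25
(1/8) * 200 = 25
New EstRTT = 131.25 + 25 = 156.25 ms -> 156.25 ms (2 dp)

156.25


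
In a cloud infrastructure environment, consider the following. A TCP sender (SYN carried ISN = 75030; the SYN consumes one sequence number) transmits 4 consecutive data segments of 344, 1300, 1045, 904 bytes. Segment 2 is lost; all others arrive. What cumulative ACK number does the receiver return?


SYN uses sequence number 75030; first data byte = ISN + 1 = 75031.
Segment 1: SEQ = 75031, len = 344 B, covers [75031, 75374]
Segment 2: SEQ = 75375, len = 1300 B, covers [75375, 76674] [LOST]
Segment 3: SEQ = 76675, len = 1045 B, covers [76675, 77719]
Segment 4: SEQ = 77720, len = 904 B, covers [77720, 78623]
In-order data received: bytes [75031, 75374] (segments 1..1).
Segment 2 missing -> gap begins at byte 75375; later segments buffered out of order.
Cumulative ACK = next expected in-order byte = 75031 + 344 = 75375

75375


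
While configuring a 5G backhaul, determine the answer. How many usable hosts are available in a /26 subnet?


Given: subnet mask /26
Host bits = 32 - 26 = 6
Total addresses = 2^6 = 64
Usable hosts = 64 - 2 (network + broadcast) = 62

62


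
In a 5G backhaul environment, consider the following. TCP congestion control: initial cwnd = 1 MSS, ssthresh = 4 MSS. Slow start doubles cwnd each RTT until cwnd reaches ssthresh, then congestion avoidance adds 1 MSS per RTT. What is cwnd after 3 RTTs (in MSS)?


RTT 0: cwnd = 1 MSS (initial)
RTT 1: cwnd = 2 MSS (slow start, doubled)
RTT 2: cwnd = 4 MSS (slow start, doubled)
RTT 3: cwnd = 5 MSS (congestion avoidance, +1)

5


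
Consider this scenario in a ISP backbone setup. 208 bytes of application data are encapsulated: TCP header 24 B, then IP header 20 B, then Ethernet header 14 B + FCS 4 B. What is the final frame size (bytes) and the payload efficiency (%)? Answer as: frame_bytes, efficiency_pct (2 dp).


TCP segment = 208 + 24 = 232 B
IP packet = 232 + 20 = 252 B
Ethernet frame = 252 + 14 + 4 = 270 B
Efficiency = app / frame = 208 / 270 = 0.770370 = 77.0370% -> 77.04% (2 dp)

270, 77.04


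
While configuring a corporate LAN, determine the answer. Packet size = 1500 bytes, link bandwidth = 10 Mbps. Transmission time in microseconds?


Given: packet = 1500 bytes, bandwidth = 10 Mbps
Packet in bits = 1500 * 8 = 12000 bits
Bandwidth = 10 * 10^6 = 10000000 bps
Time = 12000 / 10000000 seconds
Time in us = 12000 * 10^6 / 10000000 = 1200

1200


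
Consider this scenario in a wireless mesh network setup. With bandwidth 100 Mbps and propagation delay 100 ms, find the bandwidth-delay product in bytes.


Given: bandwidth = 100 Mbps, delay = 100 ms
BDP in bits = 100 * 10^6 * 100 / 1000
BDP in bits = 10000000
BDP in bytes = 10000000 / 8 = 1250000

1250000


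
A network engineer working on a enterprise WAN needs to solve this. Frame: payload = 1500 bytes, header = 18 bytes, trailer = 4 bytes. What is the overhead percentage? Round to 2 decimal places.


Given: payload = 1500 B, header = 18 B, trailer = 4 B
Overhead bytes = header + trailer = 18 + 4 = 22
Total frame = payload + overhead = 1500 + 22 = 1522
Overhead % = 22 / 1522 * 100 = 1.4455% -> 1.45% (2 dp)

1.45


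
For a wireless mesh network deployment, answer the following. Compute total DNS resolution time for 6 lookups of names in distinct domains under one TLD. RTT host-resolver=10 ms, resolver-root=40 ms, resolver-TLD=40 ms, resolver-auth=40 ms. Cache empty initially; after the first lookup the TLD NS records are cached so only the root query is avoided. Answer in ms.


Lookup 1 (cold cache): local + root + TLD + auth = 10 + 40 + 40 + 40 = 130 ms
Lookups 2..6 (TLD NS cached -> skip root; new domain -> still ask TLD and auth): local + TLD + auth = 10 + 40 + 40 = 90 ms each
Remaining 5 lookups: 5 * 90 = 450 ms
Total = 130 + 450 = 580 ms

580


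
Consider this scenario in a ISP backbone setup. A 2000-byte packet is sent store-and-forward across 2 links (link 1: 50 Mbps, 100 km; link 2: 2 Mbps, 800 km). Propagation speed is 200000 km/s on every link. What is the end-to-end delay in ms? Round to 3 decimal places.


Packet = 2000 bytes = 16000 bits. Store-and-forward: sum (t_trans + t_prop) per link.
Link 1: t_trans = 16000/(50*10^6) s = 0.3200 ms; t_prop = 100/200000 s = 0.5000 ms; subtotal = 0.8200 ms
Link 2: t_trans = 16000/(2*10^6) s = 8.0000 ms; t_prop = 800/200000 s = 4.0000 ms; subtotal = 12.0000 ms
End-to-end = 0.8200 + 12.0000 = 12.8200 ms -> 12.820 ms (3 dp)

12.820


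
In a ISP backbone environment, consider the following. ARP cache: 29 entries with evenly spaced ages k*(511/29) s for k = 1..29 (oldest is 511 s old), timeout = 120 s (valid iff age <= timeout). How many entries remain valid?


Ages are k * 511/29 s for k = 1..29 (spacing = 17.6207 s).
Entry k is valid iff k * 511/29 <= 120 iff k <= 29 * 120 / 511 = 6.8102
n_valid = floor(6.8102) = 6
(n_stale = 29 - 6 = 23)

6


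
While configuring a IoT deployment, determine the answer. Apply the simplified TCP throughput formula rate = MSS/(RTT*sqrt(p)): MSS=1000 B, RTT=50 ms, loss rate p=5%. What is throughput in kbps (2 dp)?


Given: MSS = 1000 bytes, RTT = 50 ms, loss = 5%
RTT in seconds = 50 / 1000 = 0.05
Loss rate = 5% = 0.05
sqrt(loss) = sqrt(0.05) = 0.223606797750
Throughput (bytes/s) = 1000 / (0.05 * 0.223606797750) = 89442.7191
Throughput (kbps) = 89442.7191 * 8 / 1000 = 715.541753 -> 715.54 kbps (2 dp)

715.54


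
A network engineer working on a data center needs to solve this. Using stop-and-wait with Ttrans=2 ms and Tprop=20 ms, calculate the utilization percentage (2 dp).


Given: Ttrans = 2 ms, Tprop = 20 ms
RTT = 2 * Tprop = 2 * 20 = 40 ms
U = Ttrans / (Ttrans + RTT)
U = 2 / (2 + 40)
U = 2 / 42 = 0.047619
U% = 4.76%

4.76


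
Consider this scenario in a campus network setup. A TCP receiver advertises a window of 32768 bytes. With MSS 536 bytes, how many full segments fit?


Given: RWND = 32768 bytes, MSS = 536 bytes
Full segments = floor(RWND / MSS)
Full segments = floor(32768 / 536)
Full segments = floor(61.1343) = 61

61


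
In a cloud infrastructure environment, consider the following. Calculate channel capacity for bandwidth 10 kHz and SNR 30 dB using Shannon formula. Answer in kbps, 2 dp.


Given: B = 10 kHz, SNR = 30 dB
SNR linear = 10^(30/10) = 1000
1 + SNR = 1001
log2(1001) = 9.9672262588
C = 10 * 1000 * 9.9672262588 = 99672.2626 bps
C = 99.672263 kbps -> 99.67 kbps (2 dp)

99.67


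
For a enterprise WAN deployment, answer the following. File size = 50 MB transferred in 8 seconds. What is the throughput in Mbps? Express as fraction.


Given: file = 50 MB, time = 8 s
File in Mb = 50 * 8 = 400 Mb
Throughput = 400 / 8 Mbps
Throughput = 50 Mbps

50


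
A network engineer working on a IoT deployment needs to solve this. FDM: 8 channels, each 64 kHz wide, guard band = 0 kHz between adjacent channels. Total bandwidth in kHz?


Given: 8 channels, 64 kHz each, guard = 0 kHz
Channel bandwidth = 8 * 64 = 512 kHz
Guard bands = 7 gaps * 0 kHz = 0 kHz
Total = 512 + 0 = 512 kHz

512


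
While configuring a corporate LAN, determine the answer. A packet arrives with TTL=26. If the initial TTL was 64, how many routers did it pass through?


Given: initial TTL = 64, received TTL = 26
Hops = initial TTL - received TTL
Hops = 64 - 26 = 38

38


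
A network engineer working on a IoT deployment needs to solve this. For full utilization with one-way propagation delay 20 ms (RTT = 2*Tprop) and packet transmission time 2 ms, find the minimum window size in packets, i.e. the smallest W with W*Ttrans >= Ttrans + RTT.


Given: Ttrans = 2 ms, RTT = 40 ms (= 2 * Tprop, Tprop = 20 ms)
Time until first ACK returns = Ttrans + RTT = 2 + 40 = 42 ms
Need W * Ttrans >= Ttrans + RTT  ->  W >= (Ttrans + RTT) / Ttrans
(Ttrans + RTT) / Ttrans = 42 / 2 = 21
W_min = ceil(21) = 21

21


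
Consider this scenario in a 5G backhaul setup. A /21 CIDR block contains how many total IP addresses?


Given: CIDR prefix /21
Host bits = 32 - 21 = 11
Total addresses = 2^11 = 2048

2048


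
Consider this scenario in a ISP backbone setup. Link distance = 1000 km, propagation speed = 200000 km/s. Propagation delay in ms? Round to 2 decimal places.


Given: distance = 1000 km, speed = 200000 km/s
Delay = distance / speed = 1000 / 200000 seconds
Delay in ms = 1000 * 1000 / 200000
Delay = 5.0000 ms
Rounded to 2 dp = 5.00 ms

5.00


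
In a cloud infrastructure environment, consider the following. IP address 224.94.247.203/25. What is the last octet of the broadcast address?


Given: IP = 224.94.247.203, prefix = /25
Host bits = 32 - 25 = 7
Network last octet = 203 AND mask = 128
Host part size = 2^7 - 1 = 127
Broadcast last octet = 128 OR 127 = 255

255


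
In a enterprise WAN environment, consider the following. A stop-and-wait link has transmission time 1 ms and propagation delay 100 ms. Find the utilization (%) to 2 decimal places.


Given: Ttrans = 1 ms, Tprop = 100 ms
RTT = 2 * Tprop = 2 * 100 = 200 ms
U = Ttrans / (Ttrans + RTT)
U = 1 / (1 + 200)
U = 1 / 201 = 0.004975
U% = 0.50%

0.50


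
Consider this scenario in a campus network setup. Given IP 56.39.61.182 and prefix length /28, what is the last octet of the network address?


Given: IP = 56.39.61.182, prefix = /28
Subnet mask = 255.255.255.240
Last octet of IP: 182
Last octet of mask: 240
Network last octet = 182 AND 240 = 176

176


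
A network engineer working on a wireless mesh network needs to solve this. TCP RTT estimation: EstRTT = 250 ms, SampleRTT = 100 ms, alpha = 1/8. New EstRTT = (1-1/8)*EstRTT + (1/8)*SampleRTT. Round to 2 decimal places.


Given: EstRTT = 250 ms, SampleRTT = 100 ms, alpha = 1/8
New EstRTT = (1 - alpha) * EstRTT + alpha * SampleRTT
(7/8) * 250 = 218.75
(1/8) * 100 = 12.5
New EstRTT = 218.75 + 12.5 = 231.25 ms -> 231.25 ms (2 dp)

231.25


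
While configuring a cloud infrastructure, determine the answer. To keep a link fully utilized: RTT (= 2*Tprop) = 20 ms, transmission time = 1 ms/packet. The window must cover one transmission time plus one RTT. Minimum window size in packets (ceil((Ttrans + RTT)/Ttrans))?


Given: Ttrans = 1 ms, RTT = 20 ms (= 2 * Tprop, Tprop = 10 ms)
Time until first ACK returns = Ttrans + RTT = 1 + 20 = 21 ms
Need W * Ttrans >= Ttrans + RTT  ->  W >= (Ttrans + RTT) / Ttrans
(Ttrans + RTT) / Ttrans = 21 / 1 = 21
W_min = ceil(21) = 21

21


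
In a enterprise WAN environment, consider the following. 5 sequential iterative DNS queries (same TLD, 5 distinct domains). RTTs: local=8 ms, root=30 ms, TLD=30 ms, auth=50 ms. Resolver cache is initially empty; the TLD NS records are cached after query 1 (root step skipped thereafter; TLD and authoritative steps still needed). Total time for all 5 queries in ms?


Lookup 1 (cold cache): local + root + TLD + auth = 8 + 30 + 30 + 50 = 118 ms
Lookups 2..5 (TLD NS cached -> skip root; new domain -> still ask TLD and auth): local + TLD + auth = 8 + 30 + 50 = 88 ms each
Remaining 4 lookups: 4 * 88 = 352 ms
Total = 118 + 352 = 470 ms

470


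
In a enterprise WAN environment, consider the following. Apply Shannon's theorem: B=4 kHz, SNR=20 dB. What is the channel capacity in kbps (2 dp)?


Given: B = 4 kHz, SNR = 20 dB
SNR linear = 10^(20/10) = 100
1 + SNR = 101
log2(101) = 6.6582114828
C = 4 * 1000 * 6.6582114828 = 26632.8459 bps
C = 26.632846 kbps -> 26.63 kbps (2 dp)

26.63


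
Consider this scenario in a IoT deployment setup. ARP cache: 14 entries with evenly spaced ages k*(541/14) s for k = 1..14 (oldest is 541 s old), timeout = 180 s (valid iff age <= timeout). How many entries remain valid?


Ages are k * 541/14 s for k = 1..14 (spacing = 38.6429 s).
Entry k is valid iff k * 541/14 <= 180 iff k <= 14 * 180 / 541 = 4.6580
n_valid = floor(4.6580) = 4
(n_stale = 14 - 4 = 10)

4


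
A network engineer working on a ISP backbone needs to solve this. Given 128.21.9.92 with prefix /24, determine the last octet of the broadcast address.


Given: IP = 128.21.9.92, prefix = /24
Host bits = 32 - 24 = 8
Network last octet = 92 AND mask = 0
Host part size = 2^8 - 1 = 255
Broadcast last octet = 0 OR 255 = 255

255


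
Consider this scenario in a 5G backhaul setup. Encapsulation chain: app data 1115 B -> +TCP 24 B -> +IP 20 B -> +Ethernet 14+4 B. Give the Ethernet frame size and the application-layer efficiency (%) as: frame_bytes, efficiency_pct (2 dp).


TCP segment = 1115 + 24 = 1139 B
IP packet = 1139 + 20 = 1159 B
Ethernet frame = 1159 + 14 + 4 = 1177 B
Efficiency = app / frame = 1115 / 1177 = 0.947324 = 94.7324% -> 94.73% (2 dp)

1177, 94.73


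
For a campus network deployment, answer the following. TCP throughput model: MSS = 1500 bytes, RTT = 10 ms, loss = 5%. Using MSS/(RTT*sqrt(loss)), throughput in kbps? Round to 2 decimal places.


Given: MSS = 1500 bytes, RTT = 10 ms, loss = 5%
RTT in seconds = 10 / 1000 = 0.01
Loss rate = 5% = 0.05
sqrt(loss) = sqrt(0.05) = 0.223606797750
Throughput (bytes/s) = 1500 / (0.01 * 0.223606797750) = 670820.3932
Throughput (kbps) = 670820.3932 * 8 / 1000 = 5366.563146 -> 5366.56 kbps (2 dp)

5366.56


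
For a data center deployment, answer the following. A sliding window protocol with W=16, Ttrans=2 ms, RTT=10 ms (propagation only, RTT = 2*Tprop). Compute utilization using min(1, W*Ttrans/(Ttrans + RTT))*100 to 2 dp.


Given: W = 16, Ttrans = 2 ms, RTT = 10 ms (= 2 * Tprop, Tprop = 5 ms)
Cycle time = Ttrans + RTT = 2 + 10 = 12 ms (first packet sent until its ACK returns)
W * Ttrans = 16 * 2 = 32 ms of sending per cycle
W * Ttrans / (Ttrans + RTT) = 32 / 12 = 2.666667
U = min(1, 2.666667) = 1.000000
U% = 100.00%

100.00


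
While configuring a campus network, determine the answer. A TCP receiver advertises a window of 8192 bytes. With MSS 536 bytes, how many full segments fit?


Given: RWND = 8192 bytes, MSS = 536 bytes
Full segments = floor(RWND / MSS)
Full segments = floor(8192 / 536)
Full segments = floor(15.2836) = 15

15


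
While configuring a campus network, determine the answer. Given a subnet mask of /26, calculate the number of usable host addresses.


Given: subnet mask /26
Host bits = 32 - 26 = 6
Total addresses = 2^6 = 64
Usable hosts = 64 - 2 (network + broadcast) = 62

62


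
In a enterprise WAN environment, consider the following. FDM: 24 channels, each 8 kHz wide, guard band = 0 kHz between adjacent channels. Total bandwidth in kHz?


Given: 24 channels, 8 kHz each, guard = 0 kHz
Channel bandwidth = 24 * 8 = 192 kHz
Guard bands = 23 gaps * 0 kHz = 0 kHz
Total = 192 + 0 = 192 kHz

192


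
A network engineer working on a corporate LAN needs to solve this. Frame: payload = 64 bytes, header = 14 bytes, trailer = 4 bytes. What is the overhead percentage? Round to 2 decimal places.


Given: payload = 64 B, header = 14 B, trailer = 4 B
Overhead bytes = header + trailer = 14 + 4 = 18
Total frame = payload + overhead = 64 + 18 = 82
Overhead % = 18 / 82 * 100 = 21.9512% -> 21.95% (2 dp)

21.95


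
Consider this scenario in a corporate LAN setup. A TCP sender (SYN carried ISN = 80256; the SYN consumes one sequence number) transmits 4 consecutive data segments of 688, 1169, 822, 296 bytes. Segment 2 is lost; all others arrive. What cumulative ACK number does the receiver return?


SYN uses sequence number 80256; first data byte = ISN + 1 = 80257.
Segment 1: SEQ = 80257, len = 688 B, covers [80257, 80944]
Segment 2: SEQ = 80945, len = 1169 B, covers [80945, 82113] [LOST]
Segment 3: SEQ = 82114, len = 822 B, covers [82114, 82935]
Segment 4: SEQ = 82936, len = 296 B, covers [82936, 83231]
In-order data received: bytes [80257, 80944] (segments 1..1).
Segment 2 missing -> gap begins at byte 80945; later segments buffered out of order.
Cumulative ACK = next expected in-order byte = 80257 + 688 = 80945

80945


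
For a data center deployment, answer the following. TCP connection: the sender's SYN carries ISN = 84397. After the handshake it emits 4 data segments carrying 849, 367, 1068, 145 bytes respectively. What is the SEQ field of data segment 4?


The SYN occupies sequence number ISN = 84397, so the first data byte is ISN + 1 = 84398.
SEQ of data segment i = (ISN + 1) + sum of payload sizes of segments 1..i-1.
Segment 1: SEQ = 84398, payload = 849 bytes
Segment 2: SEQ = 85247, payload = 367 bytes
Segment 3: SEQ = 85614, payload = 1068 bytes
Segment 4: SEQ = 86682, payload = 145 bytes
SEQ of segment 4 = 84398 + 849 + 367 + 1068 = 86682

86682


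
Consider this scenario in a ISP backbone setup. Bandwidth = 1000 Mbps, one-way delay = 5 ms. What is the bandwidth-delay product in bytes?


Given: bandwidth = 1000 Mbps, delay = 5 ms
BDP in bits = 1000 * 10^6 * 5 / 1000
BDP in bits = 5000000
BDP in bytes = 5000000 / 8 = 625000

625000


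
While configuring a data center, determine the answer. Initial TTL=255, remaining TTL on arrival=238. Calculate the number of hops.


Given: initial TTL = 255, received TTL = 238
Hops = initial TTL - received TTL
Hops = 255 - 238 = 17

17


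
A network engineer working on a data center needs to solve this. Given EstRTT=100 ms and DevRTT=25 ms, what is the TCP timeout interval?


Given: EstRTT = 100 ms, DevRTT = 25 ms
Timeout = EstRTT + 4 * DevRTT
4 * DevRTT = 4 * 25 = 100
Timeout = 100 + 100 = 200 ms

200


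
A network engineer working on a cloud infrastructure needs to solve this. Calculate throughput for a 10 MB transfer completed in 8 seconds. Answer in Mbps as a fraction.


Given: file = 10 MB, time = 8 s
File in Mb = 10 * 8 = 80 Mb
Throughput = 80 / 8 Mbps
Throughput = 10 Mbps

10


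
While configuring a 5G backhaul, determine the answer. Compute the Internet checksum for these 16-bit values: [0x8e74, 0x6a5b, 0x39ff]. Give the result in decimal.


Given words: [0x8e74, 0x6a5b, 0x39ff]
Step 1: Sum all words
Raw sum = 36468 + 27227 + 14847 = 78542
Step 2: Fold carry: (13006 + 1) = 13007
One's complement = ~13007 & 0xFFFF = 52528

52528


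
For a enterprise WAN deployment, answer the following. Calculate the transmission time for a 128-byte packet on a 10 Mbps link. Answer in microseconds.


Given: packet = 128 bytes, bandwidth = 10 Mbps
Packet in bits = 128 * 8 = 1024 bits
Bandwidth = 10 * 10^6 = 10000000 bps
Time = 1024 / 10000000 seconds
Time in us = 1024 * 10^6 / 10000000 = 102.4

102.4


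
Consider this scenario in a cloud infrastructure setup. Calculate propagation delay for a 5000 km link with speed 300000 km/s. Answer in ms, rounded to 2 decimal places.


Given: distance = 5000 km, speed = 300000 km/s
Delay = distance / speed = 5000 / 300000 seconds
Delay in ms = 5000 * 1000 / 300000
Delay = 16.6667 ms
Rounded to 2 dp = 16.67 ms

16.67


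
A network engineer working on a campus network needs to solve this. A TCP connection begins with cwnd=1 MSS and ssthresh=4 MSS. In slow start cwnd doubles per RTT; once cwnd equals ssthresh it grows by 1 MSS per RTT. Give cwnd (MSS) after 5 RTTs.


RTT 0: cwnd = 1 MSS (initial)
RTT 1: cwnd = 2 MSS (slow start, doubled)
RTT 2: cwnd = 4 MSS (slow start, doubled)
RTT 3: cwnd = 5 MSS (congestion avoidance, +1)
RTT 4: cwnd = 6 MSS (congestion avoidance, +1)
RTT 5: cwnd = 7 MSS (congestion avoidance, +1)

7


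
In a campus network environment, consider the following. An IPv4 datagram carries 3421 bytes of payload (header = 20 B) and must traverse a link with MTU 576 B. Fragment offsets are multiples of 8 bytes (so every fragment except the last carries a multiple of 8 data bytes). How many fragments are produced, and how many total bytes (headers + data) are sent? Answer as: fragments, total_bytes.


Max data per non-final fragment = floor((MTU - header)/8)*8 = floor((576 - 20)/8)*8 = floor(556/8)*8 = 552 B
Final fragment needs no 8-byte alignment: it can carry up to MTU - header = 556 B
Non-final fragments needed = ceil((payload - 556) / 552) = ceil(2865/552) = ceil(5.1902) = 6
Number of fragments = 6 + 1 = 7
Fragment sizes (data): 6 * 552 B + 109 B (last, 109 <= 556 OK)
Total bytes sent = payload + n_frags * header = 3421 + 7*20 = 3421 + 140 = 3561 B

7, 3561


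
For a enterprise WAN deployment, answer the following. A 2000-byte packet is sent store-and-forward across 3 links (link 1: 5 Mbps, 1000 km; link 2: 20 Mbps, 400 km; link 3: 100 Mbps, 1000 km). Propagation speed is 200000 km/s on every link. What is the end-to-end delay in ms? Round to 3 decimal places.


Packet = 2000 bytes = 16000 bits. Store-and-forward: sum (t_trans + t_prop) per link.
Link 1: t_trans = 16000/(5*10^6) s = 3.2000 ms; t_prop = 1000/200000 s = 5.0000 ms; subtotal = 8.2000 ms
Link 2: t_trans = 16000/(20*10^6) s = 0.8000 ms; t_prop = 400/200000 s = 2.0000 ms; subtotal = 2.8000 ms
Link 3: t_trans = 16000/(100*10^6) s = 0.1600 ms; t_prop = 1000/200000 s = 5.0000 ms; subtotal = 5.1600 ms
End-to-end = 8.2000 + 2.8000 + 5.1600 = 16.1600 ms -> 16.160 ms (3 dp)

16.160


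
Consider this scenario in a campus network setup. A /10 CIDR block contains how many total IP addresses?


Given: CIDR prefix /10
Host bits = 32 - 10 = 22
Total addresses = 2^22 = 4194304

4194304


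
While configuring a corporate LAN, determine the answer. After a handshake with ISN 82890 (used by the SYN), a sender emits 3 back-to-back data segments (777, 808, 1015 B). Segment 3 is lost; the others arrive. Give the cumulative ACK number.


SYN uses sequence number 82890; first data byte = ISN + 1 = 82891.
Segment 1: SEQ = 82891, len = 777 B, covers [82891, 83667]
Segment 2: SEQ = 83668, len = 808 B, covers [83668, 84475]
Segment 3: SEQ = 84476, len = 1015 B, covers [84476, 85490] [LOST]
In-order data received: bytes [82891, 84475] (segments 1..2).
Segment 3 missing -> gap begins at byte 84476.
Cumulative ACK = next expected in-order byte = 82891 + 777 + 808 = 84476

84476


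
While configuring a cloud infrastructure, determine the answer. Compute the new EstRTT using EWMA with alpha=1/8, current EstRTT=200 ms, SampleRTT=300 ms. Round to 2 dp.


Given: EstRTT = 200 ms, SampleRTT = 300 ms, alpha = 1/8
New EstRTT = (1 - alpha) * EstRTT + alpha * SampleRTT
(7/8) * 200 = 175
(1/8) * 300 = 37.5
New EstRTT = 175 + 37.5 = 212.5 ms -> 212.50 ms (2 dp)

212.50


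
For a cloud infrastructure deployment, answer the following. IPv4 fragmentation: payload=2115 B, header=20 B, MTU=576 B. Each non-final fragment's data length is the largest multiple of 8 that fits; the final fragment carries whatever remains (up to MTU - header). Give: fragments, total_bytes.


Max data per non-final fragment = floor((MTU - header)/8)*8 = floor((576 - 20)/8)*8 = floor(556/8)*8 = 552 B
Final fragment needs no 8-byte alignment: it can carry up to MTU - header = 556 B
Non-final fragments needed = ceil((payload - 556) / 552) = ceil(1559/552) = ceil(2.8243) = 3
Number of fragments = 3 + 1 = 4
Fragment sizes (data): 3 * 552 B + 459 B (last, 459 <= 556 OK)
Total bytes sent = payload + n_frags * header = 2115 + 4*20 = 2115 + 80 = 2195 B

4, 2195


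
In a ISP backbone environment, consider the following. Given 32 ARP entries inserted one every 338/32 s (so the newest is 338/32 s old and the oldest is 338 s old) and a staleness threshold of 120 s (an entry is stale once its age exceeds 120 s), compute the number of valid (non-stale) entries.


Ages are k * 338/32 s for k = 1..32 (spacing = 10.5625 s).
Entry k is valid iff k * 338/32 <= 120 iff k <= 32 * 120 / 338 = 11.3609
n_valid = floor(11.3609) = 11
(n_stale = 32 - 11 = 21)

11


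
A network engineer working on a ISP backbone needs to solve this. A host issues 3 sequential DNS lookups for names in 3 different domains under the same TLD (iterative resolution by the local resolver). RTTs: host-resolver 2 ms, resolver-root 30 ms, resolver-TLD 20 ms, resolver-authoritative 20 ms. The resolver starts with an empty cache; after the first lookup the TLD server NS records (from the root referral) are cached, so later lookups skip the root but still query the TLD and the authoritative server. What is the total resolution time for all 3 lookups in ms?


Lookup 1 (cold cache): local + root + TLD + auth = 2 + 30 + 20 + 20 = 72 ms
Lookups 2..3 (TLD NS cached -> skip root; new domain -> still ask TLD and auth): local + TLD + auth = 2 + 20 + 20 = 42 ms each
Remaining 2 lookups: 2 * 42 = 84 ms
Total = 72 + 84 = 156 ms

156


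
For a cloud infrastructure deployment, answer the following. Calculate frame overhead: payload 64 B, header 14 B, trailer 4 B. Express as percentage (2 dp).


Given: payload = 64 B, header = 14 B, trailer = 4 B
Overhead bytes = header + trailer = 14 + 4 = 18
Total frame = payload + overhead = 64 + 18 = 82
Overhead % = 18 / 82 * 100 = 21.9512% -> 21.95% (2 dp)

21.95
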